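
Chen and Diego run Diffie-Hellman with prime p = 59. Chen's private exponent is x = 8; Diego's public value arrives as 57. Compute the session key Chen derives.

20

Shared key K = 57^8 mod 59.
57^1 ≡ 57 (mod 59)
57^2 = (57^1)^2 ≡ 57^2 = 3249 ≡ 4 (mod 59)
57^4 = (57^2)^2 ≡ 4^2 = 16 ≡ 16 (mod 59)
57^8 = (57^4)^2 ≡ 16^2 = 256 ≡ 20 (mod 59)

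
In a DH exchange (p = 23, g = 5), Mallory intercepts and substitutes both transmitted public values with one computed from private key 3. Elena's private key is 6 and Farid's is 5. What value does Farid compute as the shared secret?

19

Farid receives Mallory's public value M = 5^3 mod 23 instead of the honest one.
5^1 ≡ 5 (mod 23)
5^2 = (5^1)^2 ≡ 5^2 = 25 ≡ 2 (mod 23)
5^3 = 5^2 · 5^1 ≡ 2 · 5 ≡ 10 (mod 23).
So M = 10. Farid computes K = M^5 mod 23.
10^1 ≡ 10 (mod 23)
10^2 = (10^1)^2 ≡ 10^2 = 100 ≡ 8 (mod 23)
10^4 = (10^2)^2 ≡ 8^2 = 64 ≡ 18 (mod 23)
10^5 = 10^4 · 10^1 ≡ 18 · 10 ≡ 19 (mod 23).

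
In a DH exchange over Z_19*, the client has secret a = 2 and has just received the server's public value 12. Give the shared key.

11

Shared key K = 12^2 mod 19.
12^1 ≡ 12 (mod 19)
12^2 = (12^1)^2 ≡ 12^2 = 144 ≡ 11 (mod 19)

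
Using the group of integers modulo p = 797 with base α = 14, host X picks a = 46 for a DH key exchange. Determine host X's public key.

Public value = 14^46 mod 797.
14^1 ≡ 14 (mod 797)
14^2 = (14^1)^2 ≡ 14^2 = 196 ≡ 196 (mod 797)
14^4 = (14^2)^2 ≡ 196^2 = 38416 ≡ 160 (mod 797)
14^8 = (14^4)^2 ≡ 160^2 = 25600 ≡ 96 (mod 797)
14^16 = (14^8)^2 ≡ 96^2 = 9216 ≡ 449 (mod 797)
14^32 = (14^16)^2 ≡ 449^2 = 201601 ≡ 757 (mod 797)
14^46 = 14^32 · 14^8 · 14^4 · 14^2 ≡ 757 · 96 · 160 · 196 ≡ 315 (mod 797).

315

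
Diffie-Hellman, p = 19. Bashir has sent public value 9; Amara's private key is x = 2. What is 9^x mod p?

5

Shared key K = 9^2 mod 19.
9^1 ≡ 9 (mod 19)
9^2 = (9^1)^2 ≡ 9^2 = 81 ≡ 5 (mod 19)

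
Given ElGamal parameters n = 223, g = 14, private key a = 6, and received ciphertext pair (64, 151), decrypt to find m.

79

Shared mask s = c₁^a mod n = 64^6 mod 223.
64^1 ≡ 64 (mod 223)
64^2 = (64^1)^2 ≡ 64^2 = 4096 ≡ 82 (mod 223)
64^4 = (64^2)^2 ≡ 82^2 = 6724 ≡ 34 (mod 223)
64^6 = 64^4 · 64^2 ≡ 34 · 82 ≡ 112 (mod 223).
So s = 112; s⁻¹ ≡ 2 (mod 223).
m = c₂ · s⁻¹ mod 223 = 151 · 2 mod 223 = 79.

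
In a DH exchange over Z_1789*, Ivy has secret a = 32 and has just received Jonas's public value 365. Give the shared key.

1043

Shared key K = 365^32 mod 1789.
365^1 ≡ 365 (mod 1789)
365^2 = (365^1)^2 ≡ 365^2 = 133225 ≡ 839 (mod 1789)
365^4 = (365^2)^2 ≡ 839^2 = 703921 ≡ 844 (mod 1789)
365^8 = (365^4)^2 ≡ 844^2 = 712336 ≡ 314 (mod 1789)
365^16 = (365^8)^2 ≡ 314^2 = 98596 ≡ 201 (mod 1789)
365^32 = (365^16)^2 ≡ 201^2 = 40401 ≡ 1043 (mod 1789)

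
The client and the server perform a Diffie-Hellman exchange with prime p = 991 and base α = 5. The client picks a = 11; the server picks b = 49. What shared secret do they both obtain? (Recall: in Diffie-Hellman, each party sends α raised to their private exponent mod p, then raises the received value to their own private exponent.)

225

The server sends B = α^b mod p = 5^49 mod 991.
5^1 ≡ 5 (mod 991)
5^2 = (5^1)^2 ≡ 5^2 = 25 ≡ 25 (mod 991)
5^4 = (5^2)^2 ≡ 25^2 = 625 ≡ 625 (mod 991)
5^8 = (5^4)^2 ≡ 625^2 = 390625 ≡ 171 (mod 991)
5^16 = (5^8)^2 ≡ 171^2 = 29241 ≡ 502 (mod 991)
5^32 = (5^16)^2 ≡ 502^2 = 252004 ≡ 290 (mod 991)
5^49 = 5^32 · 5^16 · 5^1 ≡ 290 · 502 · 5 ≡ 506 (mod 991).
So B = 506. The client then computes K = B^a mod p = 506^11 mod 991.
506^1 ≡ 506 (mod 991)
506^2 = (506^1)^2 ≡ 506^2 = 256036 ≡ 358 (mod 991)
506^4 = (506^2)^2 ≡ 358^2 = 128164 ≡ 325 (mod 991)
506^8 = (506^4)^2 ≡ 325^2 = 105625 ≡ 579 (mod 991)
506^11 = 506^8 · 506^2 · 506^1 ≡ 579 · 358 · 506 ≡ 225 (mod 991).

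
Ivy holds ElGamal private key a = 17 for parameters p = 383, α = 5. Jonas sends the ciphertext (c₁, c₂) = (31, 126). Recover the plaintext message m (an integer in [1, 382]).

Shared mask s = c₁^a mod p = 31^17 mod 383.
31^1 ≡ 31 (mod 383)
31^2 = (31^1)^2 ≡ 31^2 = 961 ≡ 195 (mod 383)
31^4 = (31^2)^2 ≡ 195^2 = 38025 ≡ 108 (mod 383)
31^8 = (31^4)^2 ≡ 108^2 = 11664 ≡ 174 (mod 383)
31^16 = (31^8)^2 ≡ 174^2 = 30276 ≡ 19 (mod 383)
31^17 = 31^16 · 31^1 ≡ 19 · 31 ≡ 206 (mod 383).
So s = 206; s⁻¹ ≡ 251 (mod 383).
m = c₂ · s⁻¹ mod 383 = 126 · 251 mod 383 = 220.

220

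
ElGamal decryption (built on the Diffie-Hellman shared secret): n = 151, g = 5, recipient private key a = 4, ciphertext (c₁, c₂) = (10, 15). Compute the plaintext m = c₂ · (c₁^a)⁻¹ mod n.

147

Shared mask s = c₁^a mod n = 10^4 mod 151.
10^1 ≡ 10 (mod 151)
10^2 = (10^1)^2 ≡ 10^2 = 100 ≡ 100 (mod 151)
10^4 = (10^2)^2 ≡ 100^2 = 10000 ≡ 34 (mod 151)
So s = 34; s⁻¹ ≡ 40 (mod 151).
m = c₂ · s⁻¹ mod 151 = 15 · 40 mod 151 = 147.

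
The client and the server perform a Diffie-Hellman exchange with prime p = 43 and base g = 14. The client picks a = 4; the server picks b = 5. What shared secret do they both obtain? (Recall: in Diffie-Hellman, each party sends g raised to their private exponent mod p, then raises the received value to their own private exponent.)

The server sends B = g^b mod p = 14^5 mod 43.
14^1 ≡ 14 (mod 43)
14^2 = (14^1)^2 ≡ 14^2 = 196 ≡ 24 (mod 43)
14^4 = (14^2)^2 ≡ 24^2 = 576 ≡ 17 (mod 43)
14^5 = 14^4 · 14^1 ≡ 17 · 14 ≡ 23 (mod 43).
So B = 23. The client then computes K = B^a mod p = 23^4 mod 43.
23^1 ≡ 23 (mod 43)
23^2 = (23^1)^2 ≡ 23^2 = 529 ≡ 13 (mod 43)
23^4 = (23^2)^2 ≡ 13^2 = 169 ≡ 40 (mod 43)

40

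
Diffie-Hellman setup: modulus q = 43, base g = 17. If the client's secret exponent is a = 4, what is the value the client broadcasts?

Public value = 17^4 mod 43.
17^1 ≡ 17 (mod 43)
17^2 = (17^1)^2 ≡ 17^2 = 289 ≡ 31 (mod 43)
17^4 = (17^2)^2 ≡ 31^2 = 961 ≡ 15 (mod 43)

15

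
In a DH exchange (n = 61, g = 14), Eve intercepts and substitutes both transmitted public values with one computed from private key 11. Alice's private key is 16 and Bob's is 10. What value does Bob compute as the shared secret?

Bob receives Eve's public value M = 14^11 mod 61 instead of the honest one.
14^1 ≡ 14 (mod 61)
14^2 = (14^1)^2 ≡ 14^2 = 196 ≡ 13 (mod 61)
14^4 = (14^2)^2 ≡ 13^2 = 169 ≡ 47 (mod 61)
14^8 = (14^4)^2 ≡ 47^2 = 2209 ≡ 13 (mod 61)
14^11 = 14^8 · 14^2 · 14^1 ≡ 13 · 13 · 14 ≡ 48 (mod 61).
So M = 48. Bob computes K = M^10 mod 61.
48^1 ≡ 48 (mod 61)
48^2 = (48^1)^2 ≡ 48^2 = 2304 ≡ 47 (mod 61)
48^4 = (48^2)^2 ≡ 47^2 = 2209 ≡ 13 (mod 61)
48^8 = (48^4)^2 ≡ 13^2 = 169 ≡ 47 (mod 61)
48^10 = 48^8 · 48^2 ≡ 47 · 47 ≡ 13 (mod 61).

13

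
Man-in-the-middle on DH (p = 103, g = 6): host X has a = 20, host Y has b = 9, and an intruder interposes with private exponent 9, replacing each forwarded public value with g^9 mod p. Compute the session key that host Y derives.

37

Host Y receives an intruder's public value M = 6^9 mod 103 instead of the honest one.
6^1 ≡ 6 (mod 103)
6^2 = (6^1)^2 ≡ 6^2 = 36 ≡ 36 (mod 103)
6^4 = (6^2)^2 ≡ 36^2 = 1296 ≡ 60 (mod 103)
6^8 = (6^4)^2 ≡ 60^2 = 3600 ≡ 98 (mod 103)
6^9 = 6^8 · 6^1 ≡ 98 · 6 ≡ 73 (mod 103).
So M = 73. Host Y computes K = M^9 mod 103.
73^1 ≡ 73 (mod 103)
73^2 = (73^1)^2 ≡ 73^2 = 5329 ≡ 76 (mod 103)
73^4 = (73^2)^2 ≡ 76^2 = 5776 ≡ 8 (mod 103)
73^8 = (73^4)^2 ≡ 8^2 = 64 ≡ 64 (mod 103)
73^9 = 73^8 · 73^1 ≡ 64 · 73 ≡ 37 (mod 103).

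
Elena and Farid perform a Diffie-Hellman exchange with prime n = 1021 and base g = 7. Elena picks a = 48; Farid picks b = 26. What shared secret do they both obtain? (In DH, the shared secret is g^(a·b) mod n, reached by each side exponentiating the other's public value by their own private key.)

709

Farid sends B = g^b mod n = 7^26 mod 1021.
7^1 ≡ 7 (mod 1021)
7^2 = (7^1)^2 ≡ 7^2 = 49 ≡ 49 (mod 1021)
7^4 = (7^2)^2 ≡ 49^2 = 2401 ≡ 359 (mod 1021)
7^8 = (7^4)^2 ≡ 359^2 = 128881 ≡ 235 (mod 1021)
7^16 = (7^8)^2 ≡ 235^2 = 55225 ≡ 91 (mod 1021)
7^26 = 7^16 · 7^8 · 7^2 ≡ 91 · 235 · 49 ≡ 319 (mod 1021).
So B = 319. Elena then computes K = B^a mod n = 319^48 mod 1021.
319^1 ≡ 319 (mod 1021)
319^2 = (319^1)^2 ≡ 319^2 = 101761 ≡ 682 (mod 1021)
319^4 = (319^2)^2 ≡ 682^2 = 465124 ≡ 569 (mod 1021)
319^8 = (319^4)^2 ≡ 569^2 = 323761 ≡ 104 (mod 1021)
319^16 = (319^8)^2 ≡ 104^2 = 10816 ≡ 606 (mod 1021)
319^32 = (319^16)^2 ≡ 606^2 = 367236 ≡ 697 (mod 1021)
319^48 = 319^32 · 319^16 ≡ 697 · 606 ≡ 709 (mod 1021).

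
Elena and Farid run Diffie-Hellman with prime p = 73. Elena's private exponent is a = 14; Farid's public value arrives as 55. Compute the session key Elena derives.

37

Shared key K = 55^14 mod 73.
55^1 ≡ 55 (mod 73)
55^2 = (55^1)^2 ≡ 55^2 = 3025 ≡ 32 (mod 73)
55^4 = (55^2)^2 ≡ 32^2 = 1024 ≡ 2 (mod 73)
55^8 = (55^4)^2 ≡ 2^2 = 4 ≡ 4 (mod 73)
55^14 = 55^8 · 55^4 · 55^2 ≡ 4 · 2 · 32 ≡ 37 (mod 73).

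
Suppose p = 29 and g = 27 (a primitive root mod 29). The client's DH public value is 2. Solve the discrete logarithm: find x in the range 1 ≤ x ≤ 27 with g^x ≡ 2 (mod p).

15

Try successive powers of 27 modulo 29:
27^1 ≡ 27
27^2 ≡ 4
27^3 ≡ 21
27^4 ≡ 16
27^5 ≡ 26
27^6 ≡ 6
27^7 ≡ 17
27^8 ≡ 24
27^9 ≡ 10
27^10 ≡ 9
27^11 ≡ 11
27^12 ≡ 7
27^13 ≡ 15
27^14 ≡ 28
27^15 ≡ 2
Found: x = 15.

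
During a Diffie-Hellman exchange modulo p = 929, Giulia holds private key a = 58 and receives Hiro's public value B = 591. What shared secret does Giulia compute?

324

Shared key K = 591^58 mod 929.
591^1 ≡ 591 (mod 929)
591^2 = (591^1)^2 ≡ 591^2 = 349281 ≡ 906 (mod 929)
591^4 = (591^2)^2 ≡ 906^2 = 820836 ≡ 529 (mod 929)
591^8 = (591^4)^2 ≡ 529^2 = 279841 ≡ 212 (mod 929)
591^16 = (591^8)^2 ≡ 212^2 = 44944 ≡ 352 (mod 929)
591^32 = (591^16)^2 ≡ 352^2 = 123904 ≡ 347 (mod 929)
591^58 = 591^32 · 591^16 · 591^8 · 591^2 ≡ 347 · 352 · 212 · 906 ≡ 324 (mod 929).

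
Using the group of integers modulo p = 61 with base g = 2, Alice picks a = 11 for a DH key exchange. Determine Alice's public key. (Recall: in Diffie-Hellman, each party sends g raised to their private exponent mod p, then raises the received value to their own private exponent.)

35

Public value = 2^11 (mod 61).
2^1 ≡ 2 (mod 61)
2^2 = (2^1)^2 ≡ 2^2 = 4 ≡ 4 (mod 61)
2^4 = (2^2)^2 ≡ 4^2 = 16 ≡ 16 (mod 61)
2^8 = (2^4)^2 ≡ 16^2 = 256 ≡ 12 (mod 61)
2^11 = 2^8 · 2^2 · 2^1 ≡ 12 · 4 · 2 ≡ 35 (mod 61).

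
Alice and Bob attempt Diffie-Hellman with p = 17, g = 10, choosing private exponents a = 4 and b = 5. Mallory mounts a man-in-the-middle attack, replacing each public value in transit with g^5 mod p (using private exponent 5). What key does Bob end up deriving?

7

Bob receives Mallory's public value M = 10^5 mod 17 instead of the honest one.
10^1 ≡ 10 (mod 17)
10^2 = (10^1)^2 ≡ 10^2 = 100 ≡ 15 (mod 17)
10^4 = (10^2)^2 ≡ 15^2 = 225 ≡ 4 (mod 17)
10^5 = 10^4 · 10^1 ≡ 4 · 10 ≡ 6 (mod 17).
So M = 6. Bob computes K = M^5 mod 17.
6^1 ≡ 6 (mod 17)
6^2 = (6^1)^2 ≡ 6^2 = 36 ≡ 2 (mod 17)
6^4 = (6^2)^2 ≡ 2^2 = 4 ≡ 4 (mod 17)
6^5 = 6^4 · 6^1 ≡ 4 · 6 ≡ 7 (mod 17).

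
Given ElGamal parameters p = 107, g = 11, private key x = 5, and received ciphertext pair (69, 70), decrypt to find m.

Shared mask s = c₁^x mod p = 69^5 mod 107.
69^1 ≡ 69 (mod 107)
69^2 = (69^1)^2 ≡ 69^2 = 4761 ≡ 53 (mod 107)
69^4 = (69^2)^2 ≡ 53^2 = 2809 ≡ 27 (mod 107)
69^5 = 69^4 · 69^1 ≡ 27 · 69 ≡ 44 (mod 107).
So s = 44; s⁻¹ ≡ 90 (mod 107).
m = c₂ · s⁻¹ mod 107 = 70 · 90 mod 107 = 94.

94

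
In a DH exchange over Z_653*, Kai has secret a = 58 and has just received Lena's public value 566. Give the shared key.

230

Shared key K = 566^58 mod 653.
566^1 ≡ 566 (mod 653)
566^2 = (566^1)^2 ≡ 566^2 = 320356 ≡ 386 (mod 653)
566^4 = (566^2)^2 ≡ 386^2 = 148996 ≡ 112 (mod 653)
566^8 = (566^4)^2 ≡ 112^2 = 12544 ≡ 137 (mod 653)
566^16 = (566^8)^2 ≡ 137^2 = 18769 ≡ 485 (mod 653)
566^32 = (566^16)^2 ≡ 485^2 = 235225 ≡ 145 (mod 653)
566^58 = 566^32 · 566^16 · 566^8 · 566^2 ≡ 145 · 485 · 137 · 386 ≡ 230 (mod 653).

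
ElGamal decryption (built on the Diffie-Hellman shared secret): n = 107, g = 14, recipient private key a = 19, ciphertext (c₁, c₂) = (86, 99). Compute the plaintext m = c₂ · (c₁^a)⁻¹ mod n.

Shared mask s = c₁^a mod n = 86^19 mod 107.
86^1 ≡ 86 (mod 107)
86^2 = (86^1)^2 ≡ 86^2 = 7396 ≡ 13 (mod 107)
86^4 = (86^2)^2 ≡ 13^2 = 169 ≡ 62 (mod 107)
86^8 = (86^4)^2 ≡ 62^2 = 3844 ≡ 99 (mod 107)
86^16 = (86^8)^2 ≡ 99^2 = 9801 ≡ 64 (mod 107)
86^19 = 86^16 · 86^2 · 86^1 ≡ 64 · 13 · 86 ≡ 76 (mod 107).
So s = 76; s⁻¹ ≡ 69 (mod 107).
m = c₂ · s⁻¹ mod 107 = 99 · 69 mod 107 = 90.

90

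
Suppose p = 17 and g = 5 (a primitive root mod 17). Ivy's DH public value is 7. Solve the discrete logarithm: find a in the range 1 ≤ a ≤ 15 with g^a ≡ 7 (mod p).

15

Try successive powers of 5 modulo 17:
5^1 ≡ 5
5^2 ≡ 8
5^3 ≡ 6
5^4 ≡ 13
5^5 ≡ 14
5^6 ≡ 2
5^7 ≡ 10
5^8 ≡ 16
5^9 ≡ 12
5^10 ≡ 9
5^11 ≡ 11
5^12 ≡ 4
5^13 ≡ 3
5^14 ≡ 15
5^15 ≡ 7
Found: a = 15.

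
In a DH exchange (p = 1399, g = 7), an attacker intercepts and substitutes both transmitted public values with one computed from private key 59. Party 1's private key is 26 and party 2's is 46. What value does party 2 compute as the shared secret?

897

Party 2 receives an attacker's public value M = 7^59 mod 1399 instead of the honest one.
7^1 ≡ 7 (mod 1399)
7^2 = (7^1)^2 ≡ 7^2 = 49 ≡ 49 (mod 1399)
7^4 = (7^2)^2 ≡ 49^2 = 2401 ≡ 1002 (mod 1399)
7^8 = (7^4)^2 ≡ 1002^2 = 1004004 ≡ 921 (mod 1399)
7^16 = (7^8)^2 ≡ 921^2 = 848241 ≡ 447 (mod 1399)
7^32 = (7^16)^2 ≡ 447^2 = 199809 ≡ 1151 (mod 1399)
7^59 = 7^32 · 7^16 · 7^8 · 7^2 · 7^1 ≡ 1151 · 447 · 921 · 49 · 7 ≡ 1249 (mod 1399).
So M = 1249. Party 2 computes K = M^46 mod 1399.
1249^1 ≡ 1249 (mod 1399)
1249^2 = (1249^1)^2 ≡ 1249^2 = 1560001 ≡ 116 (mod 1399)
1249^4 = (1249^2)^2 ≡ 116^2 = 13456 ≡ 865 (mod 1399)
1249^8 = (1249^4)^2 ≡ 865^2 = 748225 ≡ 1159 (mod 1399)
1249^16 = (1249^8)^2 ≡ 1159^2 = 1343281 ≡ 241 (mod 1399)
1249^32 = (1249^16)^2 ≡ 241^2 = 58081 ≡ 722 (mod 1399)
1249^46 = 1249^32 · 1249^8 · 1249^4 · 1249^2 ≡ 722 · 1159 · 865 · 116 ≡ 897 (mod 1399).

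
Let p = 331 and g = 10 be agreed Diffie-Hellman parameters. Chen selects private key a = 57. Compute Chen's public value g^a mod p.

Public value = 10^57 mod 331.
10^1 ≡ 10 (mod 331)
10^2 = (10^1)^2 ≡ 10^2 = 100 ≡ 100 (mod 331)
10^4 = (10^2)^2 ≡ 100^2 = 10000 ≡ 70 (mod 331)
10^8 = (10^4)^2 ≡ 70^2 = 4900 ≡ 266 (mod 331)
10^16 = (10^8)^2 ≡ 266^2 = 70756 ≡ 253 (mod 331)
10^32 = (10^16)^2 ≡ 253^2 = 64009 ≡ 126 (mod 331)
10^57 = 10^32 · 10^16 · 10^8 · 10^1 ≡ 126 · 253 · 266 · 10 ≡ 231 (mod 331).

231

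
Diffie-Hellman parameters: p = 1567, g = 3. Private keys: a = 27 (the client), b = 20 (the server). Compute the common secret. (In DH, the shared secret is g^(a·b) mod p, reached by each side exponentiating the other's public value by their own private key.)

871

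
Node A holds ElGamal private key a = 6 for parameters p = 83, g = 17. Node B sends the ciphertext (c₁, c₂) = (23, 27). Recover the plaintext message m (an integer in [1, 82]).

Shared mask s = c₁^a mod p = 23^6 mod 83.
23^1 ≡ 23 (mod 83)
23^2 = (23^1)^2 ≡ 23^2 = 529 ≡ 31 (mod 83)
23^4 = (23^2)^2 ≡ 31^2 = 961 ≡ 48 (mod 83)
23^6 = 23^4 · 23^2 ≡ 48 · 31 ≡ 77 (mod 83).
So s = 77; s⁻¹ ≡ 69 (mod 83).
m = c₂ · s⁻¹ mod 83 = 27 · 69 mod 83 = 37.

37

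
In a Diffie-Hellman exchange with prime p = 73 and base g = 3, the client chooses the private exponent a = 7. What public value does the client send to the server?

70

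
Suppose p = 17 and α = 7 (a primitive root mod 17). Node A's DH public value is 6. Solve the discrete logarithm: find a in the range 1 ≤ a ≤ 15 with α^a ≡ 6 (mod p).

13

Try successive powers of 7 modulo 17:
7^1 ≡ 7
7^2 ≡ 15
7^3 ≡ 3
7^4 ≡ 4
7^5 ≡ 11
7^6 ≡ 9
7^7 ≡ 12
7^8 ≡ 16
7^9 ≡ 10
7^10 ≡ 2
7^11 ≡ 14
7^12 ≡ 13
7^13 ≡ 6
Found: a = 13.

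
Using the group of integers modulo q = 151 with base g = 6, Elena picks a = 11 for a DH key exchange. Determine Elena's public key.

Public value = 6^11 (mod 151).
6^1 ≡ 6 (mod 151)
6^2 = (6^1)^2 ≡ 6^2 = 36 ≡ 36 (mod 151)
6^4 = (6^2)^2 ≡ 36^2 = 1296 ≡ 88 (mod 151)
6^8 = (6^4)^2 ≡ 88^2 = 7744 ≡ 43 (mod 151)
6^11 = 6^8 · 6^2 · 6^1 ≡ 43 · 36 · 6 ≡ 77 (mod 151).

77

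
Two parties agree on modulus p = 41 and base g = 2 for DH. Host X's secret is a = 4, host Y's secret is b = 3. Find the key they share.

37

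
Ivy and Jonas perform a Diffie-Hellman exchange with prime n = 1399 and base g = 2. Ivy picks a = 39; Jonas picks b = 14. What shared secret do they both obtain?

1114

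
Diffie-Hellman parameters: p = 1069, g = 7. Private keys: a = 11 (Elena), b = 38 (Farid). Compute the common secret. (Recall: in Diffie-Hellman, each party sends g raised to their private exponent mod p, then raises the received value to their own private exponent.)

Elena sends A = g^a mod p = 7^11 mod 1069.
7^1 ≡ 7 (mod 1069)
7^2 = (7^1)^2 ≡ 7^2 = 49 ≡ 49 (mod 1069)
7^4 = (7^2)^2 ≡ 49^2 = 2401 ≡ 263 (mod 1069)
7^8 = (7^4)^2 ≡ 263^2 = 69169 ≡ 753 (mod 1069)
7^11 = 7^8 · 7^2 · 7^1 ≡ 753 · 49 · 7 ≡ 650 (mod 1069).
So A = 650. Farid then computes K = A^b mod p = 650^38 mod 1069.
650^1 ≡ 650 (mod 1069)
650^2 = (650^1)^2 ≡ 650^2 = 422500 ≡ 245 (mod 1069)
650^4 = (650^2)^2 ≡ 245^2 = 60025 ≡ 161 (mod 1069)
650^8 = (650^4)^2 ≡ 161^2 = 25921 ≡ 265 (mod 1069)
650^16 = (650^8)^2 ≡ 265^2 = 70225 ≡ 740 (mod 1069)
650^32 = (650^16)^2 ≡ 740^2 = 547600 ≡ 272 (mod 1069)
650^38 = 650^32 · 650^4 · 650^2 ≡ 272 · 161 · 245 ≡ 556 (mod 1069).

556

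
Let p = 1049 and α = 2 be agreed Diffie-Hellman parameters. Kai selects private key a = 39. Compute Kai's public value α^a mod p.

723

Public value = 2^39 mod 1049.
2^1 ≡ 2 (mod 1049)
2^2 = (2^1)^2 ≡ 2^2 = 4 ≡ 4 (mod 1049)
2^4 = (2^2)^2 ≡ 4^2 = 16 ≡ 16 (mod 1049)
2^8 = (2^4)^2 ≡ 16^2 = 256 ≡ 256 (mod 1049)
2^16 = (2^8)^2 ≡ 256^2 = 65536 ≡ 498 (mod 1049)
2^32 = (2^16)^2 ≡ 498^2 = 248004 ≡ 440 (mod 1049)
2^39 = 2^32 · 2^4 · 2^2 · 2^1 ≡ 440 · 16 · 4 · 2 ≡ 723 (mod 1049).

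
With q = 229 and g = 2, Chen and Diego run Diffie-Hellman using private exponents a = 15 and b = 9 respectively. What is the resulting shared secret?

Diego sends B = g^b mod q = 2^9 mod 229.
2^1 ≡ 2 (mod 229)
2^2 = (2^1)^2 ≡ 2^2 = 4 ≡ 4 (mod 229)
2^4 = (2^2)^2 ≡ 4^2 = 16 ≡ 16 (mod 229)
2^8 = (2^4)^2 ≡ 16^2 = 256 ≡ 27 (mod 229)
2^9 = 2^8 · 2^1 ≡ 27 · 2 ≡ 54 (mod 229).
So B = 54. Chen then computes K = B^a mod q = 54^15 mod 229.
54^1 ≡ 54 (mod 229)
54^2 = (54^1)^2 ≡ 54^2 = 2916 ≡ 168 (mod 229)
54^4 = (54^2)^2 ≡ 168^2 = 28224 ≡ 57 (mod 229)
54^8 = (54^4)^2 ≡ 57^2 = 3249 ≡ 43 (mod 229)
54^15 = 54^8 · 54^4 · 54^2 · 54^1 ≡ 43 · 57 · 168 · 54 ≡ 30 (mod 229).

30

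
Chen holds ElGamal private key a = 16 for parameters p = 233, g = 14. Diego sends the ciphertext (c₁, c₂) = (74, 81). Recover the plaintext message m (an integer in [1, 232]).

232

Shared mask s = c₁^a mod p = 74^16 mod 233.
74^1 ≡ 74 (mod 233)
74^2 = (74^1)^2 ≡ 74^2 = 5476 ≡ 117 (mod 233)
74^4 = (74^2)^2 ≡ 117^2 = 13689 ≡ 175 (mod 233)
74^8 = (74^4)^2 ≡ 175^2 = 30625 ≡ 102 (mod 233)
74^16 = (74^8)^2 ≡ 102^2 = 10404 ≡ 152 (mod 233)
So s = 152; s⁻¹ ≡ 23 (mod 233).
m = c₂ · s⁻¹ mod 233 = 81 · 23 mod 233 = 232.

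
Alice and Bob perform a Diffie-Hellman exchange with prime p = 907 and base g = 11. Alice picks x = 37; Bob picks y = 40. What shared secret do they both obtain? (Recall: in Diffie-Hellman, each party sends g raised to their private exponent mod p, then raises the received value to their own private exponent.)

19

Alice sends A = g^x mod p = 11^37 mod 907.
11^1 ≡ 11 (mod 907)
11^2 = (11^1)^2 ≡ 11^2 = 121 ≡ 121 (mod 907)
11^4 = (11^2)^2 ≡ 121^2 = 14641 ≡ 129 (mod 907)
11^8 = (11^4)^2 ≡ 129^2 = 16641 ≡ 315 (mod 907)
11^16 = (11^8)^2 ≡ 315^2 = 99225 ≡ 362 (mod 907)
11^32 = (11^16)^2 ≡ 362^2 = 131044 ≡ 436 (mod 907)
11^37 = 11^32 · 11^4 · 11^1 ≡ 436 · 129 · 11 ≡ 110 (mod 907).
So A = 110. Bob then computes K = A^y mod p = 110^40 mod 907.
110^1 ≡ 110 (mod 907)
110^2 = (110^1)^2 ≡ 110^2 = 12100 ≡ 309 (mod 907)
110^4 = (110^2)^2 ≡ 309^2 = 95481 ≡ 246 (mod 907)
110^8 = (110^4)^2 ≡ 246^2 = 60516 ≡ 654 (mod 907)
110^16 = (110^8)^2 ≡ 654^2 = 427716 ≡ 519 (mod 907)
110^32 = (110^16)^2 ≡ 519^2 = 269361 ≡ 889 (mod 907)
110^40 = 110^32 · 110^8 ≡ 889 · 654 ≡ 19 (mod 907).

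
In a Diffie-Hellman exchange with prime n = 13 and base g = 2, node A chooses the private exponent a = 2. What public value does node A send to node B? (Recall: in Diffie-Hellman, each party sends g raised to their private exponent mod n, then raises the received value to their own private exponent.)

Public value = 2^2 mod 13.
2^1 ≡ 2 (mod 13)
2^2 = (2^1)^2 ≡ 2^2 = 4 ≡ 4 (mod 13)

4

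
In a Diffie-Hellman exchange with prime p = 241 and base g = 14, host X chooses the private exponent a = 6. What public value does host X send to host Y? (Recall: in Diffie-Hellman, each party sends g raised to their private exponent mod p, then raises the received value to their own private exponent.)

214

Public value = 14^6 (mod 241).
14^1 ≡ 14 (mod 241)
14^2 = (14^1)^2 ≡ 14^2 = 196 ≡ 196 (mod 241)
14^4 = (14^2)^2 ≡ 196^2 = 38416 ≡ 97 (mod 241)
14^6 = 14^4 · 14^2 ≡ 97 · 196 ≡ 214 (mod 241).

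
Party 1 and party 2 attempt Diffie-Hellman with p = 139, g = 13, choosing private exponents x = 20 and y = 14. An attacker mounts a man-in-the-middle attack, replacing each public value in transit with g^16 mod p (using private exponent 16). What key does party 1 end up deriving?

Party 1 receives an attacker's public value M = 13^16 mod 139 instead of the honest one.
13^1 ≡ 13 (mod 139)
13^2 = (13^1)^2 ≡ 13^2 = 169 ≡ 30 (mod 139)
13^4 = (13^2)^2 ≡ 30^2 = 900 ≡ 66 (mod 139)
13^8 = (13^4)^2 ≡ 66^2 = 4356 ≡ 47 (mod 139)
13^16 = (13^8)^2 ≡ 47^2 = 2209 ≡ 124 (mod 139)
So M = 124. Party 1 computes K = M^20 mod 139.
124^1 ≡ 124 (mod 139)
124^2 = (124^1)^2 ≡ 124^2 = 15376 ≡ 86 (mod 139)
124^4 = (124^2)^2 ≡ 86^2 = 7396 ≡ 29 (mod 139)
124^8 = (124^4)^2 ≡ 29^2 = 841 ≡ 7 (mod 139)
124^16 = (124^8)^2 ≡ 7^2 = 49 ≡ 49 (mod 139)
124^20 = 124^16 · 124^4 ≡ 49 · 29 ≡ 31 (mod 139).

31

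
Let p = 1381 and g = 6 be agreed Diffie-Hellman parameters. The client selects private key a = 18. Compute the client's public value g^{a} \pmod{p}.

511

Public value = 6^{18} \pmod{1381}.
6^1 ≡ 6 (mod 1381)
6^2 = (6^1)^2 ≡ 6^2 = 36 ≡ 36 (mod 1381)
6^4 = (6^2)^2 ≡ 36^2 = 1296 ≡ 1296 (mod 1381)
6^8 = (6^4)^2 ≡ 1296^2 = 1679616 ≡ 320 (mod 1381)
6^16 = (6^8)^2 ≡ 320^2 = 102400 ≡ 206 (mod 1381)
6^18 = 6^16 · 6^2 ≡ 206 · 36 ≡ 511 (mod 1381).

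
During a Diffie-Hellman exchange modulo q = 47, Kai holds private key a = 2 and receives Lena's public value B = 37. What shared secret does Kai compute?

Shared key K = 37^2 mod 47.
37^1 ≡ 37 (mod 47)
37^2 = (37^1)^2 ≡ 37^2 = 1369 ≡ 6 (mod 47)

6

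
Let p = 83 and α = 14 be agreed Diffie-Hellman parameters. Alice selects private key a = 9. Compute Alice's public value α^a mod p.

Public value = 14^9 mod 83.
14^1 ≡ 14 (mod 83)
14^2 = (14^1)^2 ≡ 14^2 = 196 ≡ 30 (mod 83)
14^4 = (14^2)^2 ≡ 30^2 = 900 ≡ 70 (mod 83)
14^8 = (14^4)^2 ≡ 70^2 = 4900 ≡ 3 (mod 83)
14^9 = 14^8 · 14^1 ≡ 3 · 14 ≡ 42 (mod 83).

42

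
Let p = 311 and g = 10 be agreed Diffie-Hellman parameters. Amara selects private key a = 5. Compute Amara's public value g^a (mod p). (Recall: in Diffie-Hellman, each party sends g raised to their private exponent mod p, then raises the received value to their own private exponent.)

169

Public value = 10^5 (mod 311).
10^1 ≡ 10 (mod 311)
10^2 = (10^1)^2 ≡ 10^2 = 100 ≡ 100 (mod 311)
10^4 = (10^2)^2 ≡ 100^2 = 10000 ≡ 48 (mod 311)
10^5 = 10^4 · 10^1 ≡ 48 · 10 ≡ 169 (mod 311).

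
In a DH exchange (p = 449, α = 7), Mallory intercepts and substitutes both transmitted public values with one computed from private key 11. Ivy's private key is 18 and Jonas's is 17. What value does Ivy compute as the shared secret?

Ivy receives Mallory's public value M = 7^11 mod 449 instead of the honest one.
7^1 ≡ 7 (mod 449)
7^2 = (7^1)^2 ≡ 7^2 = 49 ≡ 49 (mod 449)
7^4 = (7^2)^2 ≡ 49^2 = 2401 ≡ 156 (mod 449)
7^8 = (7^4)^2 ≡ 156^2 = 24336 ≡ 90 (mod 449)
7^11 = 7^8 · 7^2 · 7^1 ≡ 90 · 49 · 7 ≡ 338 (mod 449).
So M = 338. Ivy computes K = M^18 mod 449.
338^1 ≡ 338 (mod 449)
338^2 = (338^1)^2 ≡ 338^2 = 114244 ≡ 198 (mod 449)
338^4 = (338^2)^2 ≡ 198^2 = 39204 ≡ 141 (mod 449)
338^8 = (338^4)^2 ≡ 141^2 = 19881 ≡ 125 (mod 449)
338^16 = (338^8)^2 ≡ 125^2 = 15625 ≡ 359 (mod 449)
338^18 = 338^16 · 338^2 ≡ 359 · 198 ≡ 140 (mod 449).

140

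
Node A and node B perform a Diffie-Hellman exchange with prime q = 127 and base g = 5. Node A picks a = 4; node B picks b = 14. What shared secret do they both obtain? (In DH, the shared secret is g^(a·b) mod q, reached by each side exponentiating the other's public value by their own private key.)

19

Node B sends B = g^b mod q = 5^14 mod 127.
5^1 ≡ 5 (mod 127)
5^2 = (5^1)^2 ≡ 5^2 = 25 ≡ 25 (mod 127)
5^4 = (5^2)^2 ≡ 25^2 = 625 ≡ 117 (mod 127)
5^8 = (5^4)^2 ≡ 117^2 = 13689 ≡ 100 (mod 127)
5^14 = 5^8 · 5^4 · 5^2 ≡ 100 · 117 · 25 ≡ 19 (mod 127).
So B = 19. Node A then computes K = B^a mod q = 19^4 mod 127.
19^1 ≡ 19 (mod 127)
19^2 = (19^1)^2 ≡ 19^2 = 361 ≡ 107 (mod 127)
19^4 = (19^2)^2 ≡ 107^2 = 11449 ≡ 19 (mod 127)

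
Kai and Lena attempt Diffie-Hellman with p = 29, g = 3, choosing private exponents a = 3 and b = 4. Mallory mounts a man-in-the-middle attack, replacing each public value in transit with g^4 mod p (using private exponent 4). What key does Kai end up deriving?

Kai receives Mallory's public value M = 3^4 mod 29 instead of the honest one.
3^1 ≡ 3 (mod 29)
3^2 = (3^1)^2 ≡ 3^2 = 9 ≡ 9 (mod 29)
3^4 = (3^2)^2 ≡ 9^2 = 81 ≡ 23 (mod 29)
So M = 23. Kai computes K = M^3 mod 29.
23^1 ≡ 23 (mod 29)
23^2 = (23^1)^2 ≡ 23^2 = 529 ≡ 7 (mod 29)
23^3 = 23^2 · 23^1 ≡ 7 · 23 ≡ 16 (mod 29).

16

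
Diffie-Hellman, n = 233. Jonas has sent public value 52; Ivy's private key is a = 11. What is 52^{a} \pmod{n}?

Shared key K = 52^11 mod 233.
52^1 ≡ 52 (mod 233)
52^2 = (52^1)^2 ≡ 52^2 = 2704 ≡ 141 (mod 233)
52^4 = (52^2)^2 ≡ 141^2 = 19881 ≡ 76 (mod 233)
52^8 = (52^4)^2 ≡ 76^2 = 5776 ≡ 184 (mod 233)
52^11 = 52^8 · 52^2 · 52^1 ≡ 184 · 141 · 52 ≡ 18 (mod 233).

18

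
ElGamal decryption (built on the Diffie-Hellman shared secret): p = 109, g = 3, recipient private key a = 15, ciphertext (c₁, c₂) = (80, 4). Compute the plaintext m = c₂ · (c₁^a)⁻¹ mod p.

Shared mask s = c₁^a mod p = 80^15 mod 109.
80^1 ≡ 80 (mod 109)
80^2 = (80^1)^2 ≡ 80^2 = 6400 ≡ 78 (mod 109)
80^4 = (80^2)^2 ≡ 78^2 = 6084 ≡ 89 (mod 109)
80^8 = (80^4)^2 ≡ 89^2 = 7921 ≡ 73 (mod 109)
80^15 = 80^8 · 80^4 · 80^2 · 80^1 ≡ 73 · 89 · 78 · 80 ≡ 38 (mod 109).
So s = 38; s⁻¹ ≡ 66 (mod 109).
m = c₂ · s⁻¹ mod 109 = 4 · 66 mod 109 = 46.

46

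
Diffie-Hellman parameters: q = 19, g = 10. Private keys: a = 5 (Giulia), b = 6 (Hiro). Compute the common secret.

7

Giulia sends A = g^a mod q = 10^5 mod 19.
10^1 ≡ 10 (mod 19)
10^2 = (10^1)^2 ≡ 10^2 = 100 ≡ 5 (mod 19)
10^4 = (10^2)^2 ≡ 5^2 = 25 ≡ 6 (mod 19)
10^5 = 10^4 · 10^1 ≡ 6 · 10 ≡ 3 (mod 19).
So A = 3. Hiro then computes K = A^b mod q = 3^6 mod 19.
3^1 ≡ 3 (mod 19)
3^2 = (3^1)^2 ≡ 3^2 = 9 ≡ 9 (mod 19)
3^4 = (3^2)^2 ≡ 9^2 = 81 ≡ 5 (mod 19)
3^6 = 3^4 · 3^2 ≡ 5 · 9 ≡ 7 (mod 19).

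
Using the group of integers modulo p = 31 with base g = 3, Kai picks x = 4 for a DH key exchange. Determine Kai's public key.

19

Public value = 3^4 mod 31.
3^1 ≡ 3 (mod 31)
3^2 = (3^1)^2 ≡ 3^2 = 9 ≡ 9 (mod 31)
3^4 = (3^2)^2 ≡ 9^2 = 81 ≡ 19 (mod 31)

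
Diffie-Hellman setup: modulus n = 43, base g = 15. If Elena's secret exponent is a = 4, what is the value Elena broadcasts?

Public value = 15^{4} \pmod{43}.
15^1 ≡ 15 (mod 43)
15^2 = (15^1)^2 ≡ 15^2 = 225 ≡ 10 (mod 43)
15^4 = (15^2)^2 ≡ 10^2 = 100 ≡ 14 (mod 43)

14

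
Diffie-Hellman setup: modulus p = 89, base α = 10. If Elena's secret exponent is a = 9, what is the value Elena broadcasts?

5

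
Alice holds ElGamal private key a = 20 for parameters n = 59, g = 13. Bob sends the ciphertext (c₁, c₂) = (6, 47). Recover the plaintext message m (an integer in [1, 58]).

Shared mask s = c₁^a mod n = 6^20 mod 59.
6^1 ≡ 6 (mod 59)
6^2 = (6^1)^2 ≡ 6^2 = 36 ≡ 36 (mod 59)
6^4 = (6^2)^2 ≡ 36^2 = 1296 ≡ 57 (mod 59)
6^8 = (6^4)^2 ≡ 57^2 = 3249 ≡ 4 (mod 59)
6^16 = (6^8)^2 ≡ 4^2 = 16 ≡ 16 (mod 59)
6^20 = 6^16 · 6^4 ≡ 16 · 57 ≡ 27 (mod 59).
So s = 27; s⁻¹ ≡ 35 (mod 59).
m = c₂ · s⁻¹ mod 59 = 47 · 35 mod 59 = 52.

52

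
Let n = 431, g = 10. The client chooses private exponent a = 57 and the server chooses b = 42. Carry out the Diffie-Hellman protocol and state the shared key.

The server sends B = g^b mod n = 10^42 mod 431.
10^1 ≡ 10 (mod 431)
10^2 = (10^1)^2 ≡ 10^2 = 100 ≡ 100 (mod 431)
10^4 = (10^2)^2 ≡ 100^2 = 10000 ≡ 87 (mod 431)
10^8 = (10^4)^2 ≡ 87^2 = 7569 ≡ 242 (mod 431)
10^16 = (10^8)^2 ≡ 242^2 = 58564 ≡ 379 (mod 431)
10^32 = (10^16)^2 ≡ 379^2 = 143641 ≡ 118 (mod 431)
10^42 = 10^32 · 10^8 · 10^2 ≡ 118 · 242 · 100 ≡ 225 (mod 431).
So B = 225. The client then computes K = B^a mod n = 225^57 mod 431.
225^1 ≡ 225 (mod 431)
225^2 = (225^1)^2 ≡ 225^2 = 50625 ≡ 198 (mod 431)
225^4 = (225^2)^2 ≡ 198^2 = 39204 ≡ 414 (mod 431)
225^8 = (225^4)^2 ≡ 414^2 = 171396 ≡ 289 (mod 431)
225^16 = (225^8)^2 ≡ 289^2 = 83521 ≡ 338 (mod 431)
225^32 = (225^16)^2 ≡ 338^2 = 114244 ≡ 29 (mod 431)
225^57 = 225^32 · 225^16 · 225^8 · 225^1 ≡ 29 · 338 · 289 · 225 ≡ 182 (mod 431).

182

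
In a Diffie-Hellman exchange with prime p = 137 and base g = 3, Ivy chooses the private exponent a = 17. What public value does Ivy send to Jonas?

Public value = 3^17 mod 137.
3^1 ≡ 3 (mod 137)
3^2 = (3^1)^2 ≡ 3^2 = 9 ≡ 9 (mod 137)
3^4 = (3^2)^2 ≡ 9^2 = 81 ≡ 81 (mod 137)
3^8 = (3^4)^2 ≡ 81^2 = 6561 ≡ 122 (mod 137)
3^16 = (3^8)^2 ≡ 122^2 = 14884 ≡ 88 (mod 137)
3^17 = 3^16 · 3^1 ≡ 88 · 3 ≡ 127 (mod 137).

127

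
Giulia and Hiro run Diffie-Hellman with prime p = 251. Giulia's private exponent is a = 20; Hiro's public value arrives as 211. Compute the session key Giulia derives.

149

Shared key K = 211^20 mod 251.
211^1 ≡ 211 (mod 251)
211^2 = (211^1)^2 ≡ 211^2 = 44521 ≡ 94 (mod 251)
211^4 = (211^2)^2 ≡ 94^2 = 8836 ≡ 51 (mod 251)
211^8 = (211^4)^2 ≡ 51^2 = 2601 ≡ 91 (mod 251)
211^16 = (211^8)^2 ≡ 91^2 = 8281 ≡ 249 (mod 251)
211^20 = 211^16 · 211^4 ≡ 249 · 51 ≡ 149 (mod 251).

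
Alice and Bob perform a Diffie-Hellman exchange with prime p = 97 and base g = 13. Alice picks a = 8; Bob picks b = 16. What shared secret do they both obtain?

35

Bob sends B = g^b mod p = 13^16 mod 97.
13^1 ≡ 13 (mod 97)
13^2 = (13^1)^2 ≡ 13^2 = 169 ≡ 72 (mod 97)
13^4 = (13^2)^2 ≡ 72^2 = 5184 ≡ 43 (mod 97)
13^8 = (13^4)^2 ≡ 43^2 = 1849 ≡ 6 (mod 97)
13^16 = (13^8)^2 ≡ 6^2 = 36 ≡ 36 (mod 97)
So B = 36. Alice then computes K = B^a mod p = 36^8 mod 97.
36^1 ≡ 36 (mod 97)
36^2 = (36^1)^2 ≡ 36^2 = 1296 ≡ 35 (mod 97)
36^4 = (36^2)^2 ≡ 35^2 = 1225 ≡ 61 (mod 97)
36^8 = (36^4)^2 ≡ 61^2 = 3721 ≡ 35 (mod 97)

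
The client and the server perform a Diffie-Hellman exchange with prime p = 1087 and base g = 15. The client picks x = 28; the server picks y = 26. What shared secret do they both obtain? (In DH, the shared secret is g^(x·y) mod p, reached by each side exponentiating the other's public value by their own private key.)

322

The server sends B = g^y mod p = 15^26 mod 1087.
15^1 ≡ 15 (mod 1087)
15^2 = (15^1)^2 ≡ 15^2 = 225 ≡ 225 (mod 1087)
15^4 = (15^2)^2 ≡ 225^2 = 50625 ≡ 623 (mod 1087)
15^8 = (15^4)^2 ≡ 623^2 = 388129 ≡ 70 (mod 1087)
15^16 = (15^8)^2 ≡ 70^2 = 4900 ≡ 552 (mod 1087)
15^26 = 15^16 · 15^8 · 15^2 ≡ 552 · 70 · 225 ≡ 174 (mod 1087).
So B = 174. The client then computes K = B^x mod p = 174^28 mod 1087.
174^1 ≡ 174 (mod 1087)
174^2 = (174^1)^2 ≡ 174^2 = 30276 ≡ 927 (mod 1087)
174^4 = (174^2)^2 ≡ 927^2 = 859329 ≡ 599 (mod 1087)
174^8 = (174^4)^2 ≡ 599^2 = 358801 ≡ 91 (mod 1087)
174^16 = (174^8)^2 ≡ 91^2 = 8281 ≡ 672 (mod 1087)
174^28 = 174^16 · 174^8 · 174^4 ≡ 672 · 91 · 599 ≡ 322 (mod 1087).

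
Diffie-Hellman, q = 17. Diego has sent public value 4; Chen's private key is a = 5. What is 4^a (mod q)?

Shared key K = 4^5 mod 17.
4^1 ≡ 4 (mod 17)
4^2 = (4^1)^2 ≡ 4^2 = 16 ≡ 16 (mod 17)
4^4 = (4^2)^2 ≡ 16^2 = 256 ≡ 1 (mod 17)
4^5 = 4^4 · 4^1 ≡ 1 · 4 ≡ 4 (mod 17).

4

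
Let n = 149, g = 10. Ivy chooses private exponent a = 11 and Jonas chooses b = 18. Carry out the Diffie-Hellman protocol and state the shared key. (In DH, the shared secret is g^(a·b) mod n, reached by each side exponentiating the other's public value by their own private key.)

Jonas sends B = g^b mod n = 10^18 mod 149.
10^1 ≡ 10 (mod 149)
10^2 = (10^1)^2 ≡ 10^2 = 100 ≡ 100 (mod 149)
10^4 = (10^2)^2 ≡ 100^2 = 10000 ≡ 17 (mod 149)
10^8 = (10^4)^2 ≡ 17^2 = 289 ≡ 140 (mod 149)
10^16 = (10^8)^2 ≡ 140^2 = 19600 ≡ 81 (mod 149)
10^18 = 10^16 · 10^2 ≡ 81 · 100 ≡ 54 (mod 149).
So B = 54. Ivy then computes K = B^a mod n = 54^11 mod 149.
54^1 ≡ 54 (mod 149)
54^2 = (54^1)^2 ≡ 54^2 = 2916 ≡ 85 (mod 149)
54^4 = (54^2)^2 ≡ 85^2 = 7225 ≡ 73 (mod 149)
54^8 = (54^4)^2 ≡ 73^2 = 5329 ≡ 114 (mod 149)
54^11 = 54^8 · 54^2 · 54^1 ≡ 114 · 85 · 54 ≡ 121 (mod 149).

121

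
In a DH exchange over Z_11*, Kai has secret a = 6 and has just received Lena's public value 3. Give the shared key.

Shared key K = 3^6 mod 11.
3^1 ≡ 3 (mod 11)
3^2 = (3^1)^2 ≡ 3^2 = 9 ≡ 9 (mod 11)
3^4 = (3^2)^2 ≡ 9^2 = 81 ≡ 4 (mod 11)
3^6 = 3^4 · 3^2 ≡ 4 · 9 ≡ 3 (mod 11).

3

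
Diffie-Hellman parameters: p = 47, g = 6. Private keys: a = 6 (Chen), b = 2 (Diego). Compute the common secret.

Chen sends A = g^a mod p = 6^6 mod 47.
6^1 ≡ 6 (mod 47)
6^2 = (6^1)^2 ≡ 6^2 = 36 ≡ 36 (mod 47)
6^4 = (6^2)^2 ≡ 36^2 = 1296 ≡ 27 (mod 47)
6^6 = 6^4 · 6^2 ≡ 27 · 36 ≡ 32 (mod 47).
So A = 32. Diego then computes K = A^b mod p = 32^2 mod 47.
32^1 ≡ 32 (mod 47)
32^2 = (32^1)^2 ≡ 32^2 = 1024 ≡ 37 (mod 47)

37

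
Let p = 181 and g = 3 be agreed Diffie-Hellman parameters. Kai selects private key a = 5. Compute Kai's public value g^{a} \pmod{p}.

62

Public value = 3^{5} \pmod{181}.
3^1 ≡ 3 (mod 181)
3^2 = (3^1)^2 ≡ 3^2 = 9 ≡ 9 (mod 181)
3^4 = (3^2)^2 ≡ 9^2 = 81 ≡ 81 (mod 181)
3^5 = 3^4 · 3^1 ≡ 81 · 3 ≡ 62 (mod 181).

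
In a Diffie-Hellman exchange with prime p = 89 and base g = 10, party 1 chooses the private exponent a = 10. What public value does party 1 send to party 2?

50

Public value = 10^10 (mod 89).
10^1 ≡ 10 (mod 89)
10^2 = (10^1)^2 ≡ 10^2 = 100 ≡ 11 (mod 89)
10^4 = (10^2)^2 ≡ 11^2 = 121 ≡ 32 (mod 89)
10^8 = (10^4)^2 ≡ 32^2 = 1024 ≡ 45 (mod 89)
10^10 = 10^8 · 10^2 ≡ 45 · 11 ≡ 50 (mod 89).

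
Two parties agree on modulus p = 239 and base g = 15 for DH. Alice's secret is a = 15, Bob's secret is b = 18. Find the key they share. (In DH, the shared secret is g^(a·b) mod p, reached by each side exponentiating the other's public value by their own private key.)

232

Alice sends A = g^a mod p = 15^15 mod 239.
15^1 ≡ 15 (mod 239)
15^2 = (15^1)^2 ≡ 15^2 = 225 ≡ 225 (mod 239)
15^4 = (15^2)^2 ≡ 225^2 = 50625 ≡ 196 (mod 239)
15^8 = (15^4)^2 ≡ 196^2 = 38416 ≡ 176 (mod 239)
15^15 = 15^8 · 15^4 · 15^2 · 15^1 ≡ 176 · 196 · 225 · 15 ≡ 169 (mod 239).
So A = 169. Bob then computes K = A^b mod p = 169^18 mod 239.
169^1 ≡ 169 (mod 239)
169^2 = (169^1)^2 ≡ 169^2 = 28561 ≡ 120 (mod 239)
169^4 = (169^2)^2 ≡ 120^2 = 14400 ≡ 60 (mod 239)
169^8 = (169^4)^2 ≡ 60^2 = 3600 ≡ 15 (mod 239)
169^16 = (169^8)^2 ≡ 15^2 = 225 ≡ 225 (mod 239)
169^18 = 169^16 · 169^2 ≡ 225 · 120 ≡ 232 (mod 239).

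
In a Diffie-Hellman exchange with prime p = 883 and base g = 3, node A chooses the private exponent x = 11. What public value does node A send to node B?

Public value = 3^11 mod 883.
3^1 ≡ 3 (mod 883)
3^2 = (3^1)^2 ≡ 3^2 = 9 ≡ 9 (mod 883)
3^4 = (3^2)^2 ≡ 9^2 = 81 ≡ 81 (mod 883)
3^8 = (3^4)^2 ≡ 81^2 = 6561 ≡ 380 (mod 883)
3^11 = 3^8 · 3^2 · 3^1 ≡ 380 · 9 · 3 ≡ 547 (mod 883).

547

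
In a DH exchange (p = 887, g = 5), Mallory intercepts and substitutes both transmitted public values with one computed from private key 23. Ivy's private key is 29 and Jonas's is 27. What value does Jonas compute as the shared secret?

311

Jonas receives Mallory's public value M = 5^23 mod 887 instead of the honest one.
5^1 ≡ 5 (mod 887)
5^2 = (5^1)^2 ≡ 5^2 = 25 ≡ 25 (mod 887)
5^4 = (5^2)^2 ≡ 25^2 = 625 ≡ 625 (mod 887)
5^8 = (5^4)^2 ≡ 625^2 = 390625 ≡ 345 (mod 887)
5^16 = (5^8)^2 ≡ 345^2 = 119025 ≡ 167 (mod 887)
5^23 = 5^16 · 5^4 · 5^2 · 5^1 ≡ 167 · 625 · 25 · 5 ≡ 879 (mod 887).
So M = 879. Jonas computes K = M^27 mod 887.
879^1 ≡ 879 (mod 887)
879^2 = (879^1)^2 ≡ 879^2 = 772641 ≡ 64 (mod 887)
879^4 = (879^2)^2 ≡ 64^2 = 4096 ≡ 548 (mod 887)
879^8 = (879^4)^2 ≡ 548^2 = 300304 ≡ 498 (mod 887)
879^16 = (879^8)^2 ≡ 498^2 = 248004 ≡ 531 (mod 887)
879^27 = 879^16 · 879^8 · 879^2 · 879^1 ≡ 531 · 498 · 64 · 879 ≡ 311 (mod 887).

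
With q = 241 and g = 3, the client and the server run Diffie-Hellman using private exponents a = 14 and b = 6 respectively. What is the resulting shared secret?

150

The server sends B = g^b mod q = 3^6 mod 241.
3^1 ≡ 3 (mod 241)
3^2 = (3^1)^2 ≡ 3^2 = 9 ≡ 9 (mod 241)
3^4 = (3^2)^2 ≡ 9^2 = 81 ≡ 81 (mod 241)
3^6 = 3^4 · 3^2 ≡ 81 · 9 ≡ 6 (mod 241).
So B = 6. The client then computes K = B^a mod q = 6^14 mod 241.
6^1 ≡ 6 (mod 241)
6^2 = (6^1)^2 ≡ 6^2 = 36 ≡ 36 (mod 241)
6^4 = (6^2)^2 ≡ 36^2 = 1296 ≡ 91 (mod 241)
6^8 = (6^4)^2 ≡ 91^2 = 8281 ≡ 87 (mod 241)
6^14 = 6^8 · 6^4 · 6^2 ≡ 87 · 91 · 36 ≡ 150 (mod 241).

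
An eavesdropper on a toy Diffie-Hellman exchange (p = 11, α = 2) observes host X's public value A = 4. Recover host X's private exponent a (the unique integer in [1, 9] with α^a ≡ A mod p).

2

Try successive powers of 2 modulo 11:
2^1 ≡ 2
2^2 ≡ 4
Found: a = 2.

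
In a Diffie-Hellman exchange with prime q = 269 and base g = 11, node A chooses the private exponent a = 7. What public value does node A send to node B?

Public value = 11^7 mod 269.
11^1 ≡ 11 (mod 269)
11^2 = (11^1)^2 ≡ 11^2 = 121 ≡ 121 (mod 269)
11^4 = (11^2)^2 ≡ 121^2 = 14641 ≡ 115 (mod 269)
11^7 = 11^4 · 11^2 · 11^1 ≡ 115 · 121 · 11 ≡ 4 (mod 269).

4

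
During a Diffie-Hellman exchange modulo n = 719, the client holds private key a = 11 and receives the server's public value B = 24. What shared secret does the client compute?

Shared key K = 24^11 mod 719.
24^1 ≡ 24 (mod 719)
24^2 = (24^1)^2 ≡ 24^2 = 576 ≡ 576 (mod 719)
24^4 = (24^2)^2 ≡ 576^2 = 331776 ≡ 317 (mod 719)
24^8 = (24^4)^2 ≡ 317^2 = 100489 ≡ 548 (mod 719)
24^11 = 24^8 · 24^2 · 24^1 ≡ 548 · 576 · 24 ≡ 168 (mod 719).

168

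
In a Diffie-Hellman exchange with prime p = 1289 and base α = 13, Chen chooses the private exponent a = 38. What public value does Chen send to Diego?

Public value = 13^{38} \pmod{1289}.
13^1 ≡ 13 (mod 1289)
13^2 = (13^1)^2 ≡ 13^2 = 169 ≡ 169 (mod 1289)
13^4 = (13^2)^2 ≡ 169^2 = 28561 ≡ 203 (mod 1289)
13^8 = (13^4)^2 ≡ 203^2 = 41209 ≡ 1250 (mod 1289)
13^16 = (13^8)^2 ≡ 1250^2 = 1562500 ≡ 232 (mod 1289)
13^32 = (13^16)^2 ≡ 232^2 = 53824 ≡ 975 (mod 1289)
13^38 = 13^32 · 13^4 · 13^2 ≡ 975 · 203 · 169 ≡ 1064 (mod 1289).

1064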